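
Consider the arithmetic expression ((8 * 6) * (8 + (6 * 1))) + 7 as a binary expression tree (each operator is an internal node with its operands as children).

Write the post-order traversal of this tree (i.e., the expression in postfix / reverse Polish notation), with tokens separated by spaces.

Post-order on an expression tree gives postfix notation: for each operator, emit left operand, right operand, then the operator.

8 6 * 8 6 1 * + * 7 +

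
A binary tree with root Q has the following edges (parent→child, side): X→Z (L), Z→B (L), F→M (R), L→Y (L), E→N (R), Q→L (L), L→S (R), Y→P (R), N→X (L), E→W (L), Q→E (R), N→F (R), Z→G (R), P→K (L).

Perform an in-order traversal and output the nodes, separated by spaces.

In-order visits the left subtree, then the node, then the right subtree.
At Q: go left to L.
  At L: go left to Y.
    At Y: no left child.
    Visit Y.
    At Y: go right to P.
      At P: go left to K.
        K is a leaf — visit K.
      Visit P.
      At P: no right child.
  Visit L.
  At L: go right to S.
    S is a leaf — visit S.
Visit Q.
At Q: go right to E.
  At E: go left to W.
    W is a leaf — visit W.
  Visit E.
  At E: go right to N.
    At N: go left to X.
      At X: go left to Z.
        At Z: go left to B.
          B is a leaf — visit B.
        Visit Z.
        At Z: go right to G.
          G is a leaf — visit G.
      Visit X.
      At X: no right child.
    Visit N.
    At N: go right to F.
      At F: no left child.
      Visit F.
      At F: go right to M.
        M is a leaf — visit M.

Y K P L S Q W E B Z G X N F M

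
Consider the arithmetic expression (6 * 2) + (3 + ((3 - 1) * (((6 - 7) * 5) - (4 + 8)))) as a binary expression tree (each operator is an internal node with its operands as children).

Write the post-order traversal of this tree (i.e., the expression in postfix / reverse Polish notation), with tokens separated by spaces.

Post-order on an expression tree gives postfix notation: for each operator, emit left operand, right operand, then the operator.

6 2 * 3 3 1 - 6 7 - 5 * 4 8 + - * + +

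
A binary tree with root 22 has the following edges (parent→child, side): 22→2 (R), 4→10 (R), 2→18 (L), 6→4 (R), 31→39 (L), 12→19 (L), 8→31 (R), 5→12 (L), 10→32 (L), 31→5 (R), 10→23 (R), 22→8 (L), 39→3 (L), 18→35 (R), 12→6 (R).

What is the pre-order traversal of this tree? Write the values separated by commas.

22, 8, 31, 39, 3, 5, 12, 19, 6, 4, 10, 32, 23, 2, 18, 35

Pre-order visits the node, then its left subtree, then its right subtree.
Visit 22.
At 22: go left to 8.
  Visit 8.
  At 8: no left child.
  At 8: go right to 31.
    Visit 31.
    At 31: go left to 39.
      Visit 39.
      At 39: go left to 3.
        3 is a leaf — visit 3.
      At 39: no right child.
    At 31: go right to 5.
      Visit 5.
      At 5: go left to 12.
        Visit 12.
        At 12: go left to 19.
          19 is a leaf — visit 19.
        At 12: go right to 6.
          Visit 6.
          At 6: no left child.
          At 6: go right to 4.
            Visit 4.
            At 4: no left child.
            At 4: go right to 10.
              Visit 10.
              At 10: go left to 32.
                32 is a leaf — visit 32.
              At 10: go right to 23.
                23 is a leaf — visit 23.
      At 5: no right child.
At 22: go right to 2.
  Visit 2.
  At 2: go left to 18.
    Visit 18.
    At 18: no left child.
    At 18: go right to 35.
      35 is a leaf — visit 35.
  At 2: no right child.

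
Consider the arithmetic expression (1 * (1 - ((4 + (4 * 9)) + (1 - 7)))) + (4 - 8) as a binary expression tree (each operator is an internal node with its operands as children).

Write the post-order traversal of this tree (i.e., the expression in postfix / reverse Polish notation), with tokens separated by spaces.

Post-order on an expression tree gives postfix notation: for each operator, emit left operand, right operand, then the operator.

1 1 4 4 9 * + 1 7 - + - * 4 8 - +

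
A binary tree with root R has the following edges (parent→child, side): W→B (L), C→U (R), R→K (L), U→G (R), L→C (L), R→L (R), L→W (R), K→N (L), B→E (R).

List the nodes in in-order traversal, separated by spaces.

N K R C U G L B E W

In-order visits the left subtree, then the node, then the right subtree.
At R: go left to K.
  At K: go left to N.
    N is a leaf — visit N.
  Visit K.
  At K: no right child.
Visit R.
At R: go right to L.
  At L: go left to C.
    At C: no left child.
    Visit C.
    At C: go right to U.
      At U: no left child.
      Visit U.
      At U: go right to G.
        G is a leaf — visit G.
  Visit L.
  At L: go right to W.
    At W: go left to B.
      At B: no left child.
      Visit B.
      At B: go right to E.
        E is a leaf — visit E.
    Visit W.
    At W: no right child.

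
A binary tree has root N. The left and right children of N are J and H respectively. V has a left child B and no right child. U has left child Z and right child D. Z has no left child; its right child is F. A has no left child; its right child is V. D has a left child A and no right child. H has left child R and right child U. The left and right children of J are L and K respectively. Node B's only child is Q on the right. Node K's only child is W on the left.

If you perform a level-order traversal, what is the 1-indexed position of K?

5

Level-order visits nodes level by level from the root, left to right within each level.
Level 0: N
Level 1: J, H
Level 2: L, K, R, U
Level 3: W, Z, D
Level 4: F, A
Level 5: V
Level 6: B
Level 7: Q
Full level-order sequence: N, J, H, L, K, R, U, W, Z, D, F, A, V, B, Q.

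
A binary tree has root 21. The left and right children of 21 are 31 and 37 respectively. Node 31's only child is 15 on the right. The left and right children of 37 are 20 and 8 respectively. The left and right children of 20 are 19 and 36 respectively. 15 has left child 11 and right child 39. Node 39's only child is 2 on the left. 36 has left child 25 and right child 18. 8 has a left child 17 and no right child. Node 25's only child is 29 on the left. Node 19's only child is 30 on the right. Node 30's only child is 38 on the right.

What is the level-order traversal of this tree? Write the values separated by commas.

21, 31, 37, 15, 20, 8, 11, 39, 19, 36, 17, 2, 30, 25, 18, 38, 29

Level-order visits nodes level by level from the root, left to right within each level.
Level 0: 21
Level 1: 31, 37
Level 2: 15, 20, 8
Level 3: 11, 39, 19, 36, 17
Level 4: 2, 30, 25, 18
Level 5: 38, 29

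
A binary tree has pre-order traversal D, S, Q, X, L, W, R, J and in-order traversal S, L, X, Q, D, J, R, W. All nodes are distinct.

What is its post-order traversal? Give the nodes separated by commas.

L, X, Q, S, J, R, W, D

The first element of pre-order is the root; it splits in-order into left and right subtrees.
Root D: left subtree has 4 nodes {S, L, X, Q}, right has 3 {J, R, W}.
  Root S: left subtree has 0 nodes { }, right has 3 {L, X, Q}.
    Root Q: left subtree has 2 nodes {L, X}, right has 0 { }.
      Root X: left subtree has 1 node {L}, right has 0 { }.
  Root W: left subtree has 2 nodes {J, R}, right has 0 { }.
    Root R: left subtree has 1 node {J}, right has 0 { }.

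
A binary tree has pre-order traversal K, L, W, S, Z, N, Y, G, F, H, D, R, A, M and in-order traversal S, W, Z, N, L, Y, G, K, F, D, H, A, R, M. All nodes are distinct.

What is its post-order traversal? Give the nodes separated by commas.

The first element of pre-order is the root; it splits in-order into left and right subtrees.
Root K: left subtree has 7 nodes {S, W, Z, N, L, Y, G}, right has 6 {F, D, H, A, R, M}.
  Root L: left subtree has 4 nodes {S, W, Z, N}, right has 2 {Y, G}.
    Root W: left subtree has 1 node {S}, right has 2 {Z, N}.
      Root Z: left subtree has 0 nodes { }, right has 1 {N}.
    Root Y: left subtree has 0 nodes { }, right has 1 {G}.
  Root F: left subtree has 0 nodes { }, right has 5 {D, H, A, R, M}.
    Root H: left subtree has 1 node {D}, right has 3 {A, R, M}.
      Root R: left subtree has 1 node {A}, right has 1 {M}.

S, N, Z, W, G, Y, L, D, A, M, R, H, F, K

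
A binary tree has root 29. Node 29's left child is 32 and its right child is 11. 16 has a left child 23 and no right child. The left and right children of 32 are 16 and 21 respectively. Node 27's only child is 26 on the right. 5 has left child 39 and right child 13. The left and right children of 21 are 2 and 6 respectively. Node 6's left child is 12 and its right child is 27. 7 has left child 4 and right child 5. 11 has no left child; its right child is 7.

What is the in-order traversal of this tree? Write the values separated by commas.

23, 16, 32, 2, 21, 12, 6, 27, 26, 29, 11, 4, 7, 39, 5, 13

In-order visits the left subtree, then the node, then the right subtree.
At 29: go left to 32.
  At 32: go left to 16.
    At 16: go left to 23.
      23 is a leaf — visit 23.
    Visit 16.
    At 16: no right child.
  Visit 32.
  At 32: go right to 21.
    At 21: go left to 2.
      2 is a leaf — visit 2.
    Visit 21.
    At 21: go right to 6.
      At 6: go left to 12.
        12 is a leaf — visit 12.
      Visit 6.
      At 6: go right to 27.
        At 27: no left child.
        Visit 27.
        At 27: go right to 26.
          26 is a leaf — visit 26.
Visit 29.
At 29: go right to 11.
  At 11: no left child.
  Visit 11.
  At 11: go right to 7.
    At 7: go left to 4.
      4 is a leaf — visit 4.
    Visit 7.
    At 7: go right to 5.
      At 5: go left to 39.
        39 is a leaf — visit 39.
      Visit 5.
      At 5: go right to 13.
        13 is a leaf — visit 13.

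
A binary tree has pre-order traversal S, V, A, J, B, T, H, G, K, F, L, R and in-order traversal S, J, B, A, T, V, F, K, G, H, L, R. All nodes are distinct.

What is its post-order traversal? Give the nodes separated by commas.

The first element of pre-order is the root; it splits in-order into left and right subtrees.
Root S: left subtree has 0 nodes { }, right has 11 {J, B, A, T, V, F, K, G, H, L, R}.
  Root V: left subtree has 4 nodes {J, B, A, T}, right has 6 {F, K, G, H, L, R}.
    Root A: left subtree has 2 nodes {J, B}, right has 1 {T}.
      Root J: left subtree has 0 nodes { }, right has 1 {B}.
    Root H: left subtree has 3 nodes {F, K, G}, right has 2 {L, R}.
      Root G: left subtree has 2 nodes {F, K}, right has 0 { }.
        Root K: left subtree has 1 node {F}, right has 0 { }.
      Root L: left subtree has 0 nodes { }, right has 1 {R}.

B, J, T, A, F, K, G, R, L, H, V, S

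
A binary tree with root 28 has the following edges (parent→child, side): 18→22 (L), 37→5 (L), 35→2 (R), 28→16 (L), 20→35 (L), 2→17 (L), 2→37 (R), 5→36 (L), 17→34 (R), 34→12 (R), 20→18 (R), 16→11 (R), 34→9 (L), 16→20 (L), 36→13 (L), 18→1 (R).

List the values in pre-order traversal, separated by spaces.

Pre-order visits the node, then its left subtree, then its right subtree.
Visit 28.
At 28: go left to 16.
  Visit 16.
  At 16: go left to 20.
    Visit 20.
    At 20: go left to 35.
      Visit 35.
      At 35: no left child.
      At 35: go right to 2.
        Visit 2.
        At 2: go left to 17.
          Visit 17.
          At 17: no left child.
          At 17: go right to 34.
            Visit 34.
            At 34: go left to 9.
              9 is a leaf — visit 9.
            At 34: go right to 12.
              12 is a leaf — visit 12.
        At 2: go right to 37.
          Visit 37.
          At 37: go left to 5.
            Visit 5.
            At 5: go left to 36.
              Visit 36.
              At 36: go left to 13.
                13 is a leaf — visit 13.
              At 36: no right child.
            At 5: no right child.
          At 37: no right child.
    At 20: go right to 18.
      Visit 18.
      At 18: go left to 22.
        22 is a leaf — visit 22.
      At 18: go right to 1.
        1 is a leaf — visit 1.
  At 16: go right to 11.
    11 is a leaf — visit 11.
At 28: no right child.

28 16 20 35 2 17 34 9 12 37 5 36 13 18 22 1 11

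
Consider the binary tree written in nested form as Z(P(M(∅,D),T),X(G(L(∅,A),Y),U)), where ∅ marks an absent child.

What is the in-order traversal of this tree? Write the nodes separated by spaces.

M D P T Z L A G Y X U

In-order visits the left subtree, then the node, then the right subtree.
At Z: go left to P.
  At P: go left to M.
    At M: no left child.
    Visit M.
    At M: go right to D.
      D is a leaf — visit D.
  Visit P.
  At P: go right to T.
    T is a leaf — visit T.
Visit Z.
At Z: go right to X.
  At X: go left to G.
    At G: go left to L.
      At L: no left child.
      Visit L.
      At L: go right to A.
        A is a leaf — visit A.
    Visit G.
    At G: go right to Y.
      Y is a leaf — visit Y.
  Visit X.
  At X: go right to U.
    U is a leaf — visit U.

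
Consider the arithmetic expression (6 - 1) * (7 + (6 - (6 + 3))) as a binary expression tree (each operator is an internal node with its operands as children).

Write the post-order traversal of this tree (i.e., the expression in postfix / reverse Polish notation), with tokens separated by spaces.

6 1 - 7 6 6 3 + - + *

Post-order on an expression tree gives postfix notation: for each operator, emit left operand, right operand, then the operator.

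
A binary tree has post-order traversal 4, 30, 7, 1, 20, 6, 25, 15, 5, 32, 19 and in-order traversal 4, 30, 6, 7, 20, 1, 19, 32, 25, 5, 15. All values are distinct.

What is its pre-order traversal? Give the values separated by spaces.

The last element of post-order is the root; it splits in-order into left and right subtrees.
Root 19: left subtree has 6 nodes {4, 30, 6, 7, 20, 1}, right has 4 {32, 25, 5, 15}.
  Root 6: left subtree has 2 nodes {4, 30}, right has 3 {7, 20, 1}.
    Root 30: left subtree has 1 node {4}, right has 0 { }.
    Root 20: left subtree has 1 node {7}, right has 1 {1}.
  Root 32: left subtree has 0 nodes { }, right has 3 {25, 5, 15}.
    Root 5: left subtree has 1 node {25}, right has 1 {15}.

19 6 30 4 20 7 1 32 5 25 15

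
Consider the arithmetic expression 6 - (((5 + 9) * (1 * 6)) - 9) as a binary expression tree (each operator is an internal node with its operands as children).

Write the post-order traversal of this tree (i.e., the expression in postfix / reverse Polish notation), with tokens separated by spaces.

6 5 9 + 1 6 * * 9 - -

Post-order on an expression tree gives postfix notation: for each operator, emit left operand, right operand, then the operator.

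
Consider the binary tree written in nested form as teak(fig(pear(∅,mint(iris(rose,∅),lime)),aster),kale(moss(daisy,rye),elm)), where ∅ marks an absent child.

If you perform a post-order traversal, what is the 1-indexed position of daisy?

8

Post-order visits the left subtree, then the right subtree, then the node.
At teak: go left to fig.
  At fig: go left to pear.
    At pear: no left child.
    At pear: go right to mint.
      At mint: go left to iris.
        At iris: go left to rose.
          rose is a leaf — visit rose.
        At iris: no right child.
        Visit iris.
      At mint: go right to lime.
        lime is a leaf — visit lime.
      Visit mint.
    Visit pear.
  At fig: go right to aster.
    aster is a leaf — visit aster.
  Visit fig.
At teak: go right to kale.
  At kale: go left to moss.
    At moss: go left to daisy.
      daisy is a leaf — visit daisy.
    At moss: go right to rye.
      rye is a leaf — visit rye.
    Visit moss.
  At kale: go right to elm.
    elm is a leaf — visit elm.
  Visit kale.
Visit teak.
Full post-order sequence: rose, iris, lime, mint, pear, aster, fig, daisy, rye, moss, elm, kale, teak.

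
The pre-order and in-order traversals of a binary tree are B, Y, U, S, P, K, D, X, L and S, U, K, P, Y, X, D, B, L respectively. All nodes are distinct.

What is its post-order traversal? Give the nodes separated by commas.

S, K, P, U, X, D, Y, L, B

The first element of pre-order is the root; it splits in-order into left and right subtrees.
Root B: left subtree has 7 nodes {S, U, K, P, Y, X, D}, right has 1 {L}.
  Root Y: left subtree has 4 nodes {S, U, K, P}, right has 2 {X, D}.
    Root U: left subtree has 1 node {S}, right has 2 {K, P}.
      Root P: left subtree has 1 node {K}, right has 0 { }.
    Root D: left subtree has 1 node {X}, right has 0 { }.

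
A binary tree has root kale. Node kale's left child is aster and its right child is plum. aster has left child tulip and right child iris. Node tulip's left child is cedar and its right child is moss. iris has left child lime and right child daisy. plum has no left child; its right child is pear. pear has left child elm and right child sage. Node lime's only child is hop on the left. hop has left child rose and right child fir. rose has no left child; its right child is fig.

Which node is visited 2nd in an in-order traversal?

In-order visits the left subtree, then the node, then the right subtree.
At kale: go left to aster.
  At aster: go left to tulip.
    At tulip: go left to cedar.
      cedar is a leaf — visit cedar.
    Visit tulip.
    At tulip: go right to moss.
      moss is a leaf — visit moss.
  Visit aster.
  At aster: go right to iris.
    At iris: go left to lime.
      At lime: go left to hop.
        At hop: go left to rose.
          At rose: no left child.
          Visit rose.
          At rose: go right to fig.
            fig is a leaf — visit fig.
        Visit hop.
        At hop: go right to fir.
          fir is a leaf — visit fir.
      Visit lime.
      At lime: no right child.
    Visit iris.
    At iris: go right to daisy.
      daisy is a leaf — visit daisy.
Visit kale.
At kale: go right to plum.
  At plum: no left child.
  Visit plum.
  At plum: go right to pear.
    At pear: go left to elm.
      elm is a leaf — visit elm.
    Visit pear.
    At pear: go right to sage.
      sage is a leaf — visit sage.
Full in-order sequence: cedar, tulip, moss, aster, rose, fig, hop, fir, lime, iris, daisy, kale, plum, elm, pear, sage.

tulip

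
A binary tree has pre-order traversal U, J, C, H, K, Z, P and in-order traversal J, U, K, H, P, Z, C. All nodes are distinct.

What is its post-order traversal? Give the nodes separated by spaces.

The first element of pre-order is the root; it splits in-order into left and right subtrees.
Root U: left subtree has 1 node {J}, right has 5 {K, H, P, Z, C}.
  Root C: left subtree has 4 nodes {K, H, P, Z}, right has 0 { }.
    Root H: left subtree has 1 node {K}, right has 2 {P, Z}.
      Root Z: left subtree has 1 node {P}, right has 0 { }.

J K P Z H C U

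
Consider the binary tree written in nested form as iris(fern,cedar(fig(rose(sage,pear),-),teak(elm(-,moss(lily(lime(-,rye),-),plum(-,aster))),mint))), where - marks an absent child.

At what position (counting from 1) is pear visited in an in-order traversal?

In-order visits the left subtree, then the node, then the right subtree.
At iris: go left to fern.
  fern is a leaf — visit fern.
Visit iris.
At iris: go right to cedar.
  At cedar: go left to fig.
    At fig: go left to rose.
      At rose: go left to sage.
        sage is a leaf — visit sage.
      Visit rose.
      At rose: go right to pear.
        pear is a leaf — visit pear.
    Visit fig.
    At fig: no right child.
  Visit cedar.
  At cedar: go right to teak.
    At teak: go left to elm.
      At elm: no left child.
      Visit elm.
      At elm: go right to moss.
        At moss: go left to lily.
          At lily: go left to lime.
            At lime: no left child.
            Visit lime.
            At lime: go right to rye.
              rye is a leaf — visit rye.
          Visit lily.
          At lily: no right child.
        Visit moss.
        At moss: go right to plum.
          At plum: no left child.
          Visit plum.
          At plum: go right to aster.
            aster is a leaf — visit aster.
    Visit teak.
    At teak: go right to mint.
      mint is a leaf — visit mint.
Full in-order sequence: fern, iris, sage, rose, pear, fig, cedar, elm, lime, rye, lily, moss, plum, aster, teak, mint.

5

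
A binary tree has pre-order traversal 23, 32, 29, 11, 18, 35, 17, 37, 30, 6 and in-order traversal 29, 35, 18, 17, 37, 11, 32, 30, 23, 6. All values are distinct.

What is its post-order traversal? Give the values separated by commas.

The first element of pre-order is the root; it splits in-order into left and right subtrees.
Root 23: left subtree has 8 nodes {29, 35, 18, 17, 37, 11, 32, 30}, right has 1 {6}.
  Root 32: left subtree has 6 nodes {29, 35, 18, 17, 37, 11}, right has 1 {30}.
    Root 29: left subtree has 0 nodes { }, right has 5 {35, 18, 17, 37, 11}.
      Root 11: left subtree has 4 nodes {35, 18, 17, 37}, right has 0 { }.
        Root 18: left subtree has 1 node {35}, right has 2 {17, 37}.
          Root 17: left subtree has 0 nodes { }, right has 1 {37}.

35, 37, 17, 18, 11, 29, 30, 32, 6, 23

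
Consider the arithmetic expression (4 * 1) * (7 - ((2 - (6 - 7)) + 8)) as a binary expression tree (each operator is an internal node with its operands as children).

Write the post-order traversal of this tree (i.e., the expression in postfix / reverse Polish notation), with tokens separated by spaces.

Post-order on an expression tree gives postfix notation: for each operator, emit left operand, right operand, then the operator.

4 1 * 7 2 6 7 - - 8 + - *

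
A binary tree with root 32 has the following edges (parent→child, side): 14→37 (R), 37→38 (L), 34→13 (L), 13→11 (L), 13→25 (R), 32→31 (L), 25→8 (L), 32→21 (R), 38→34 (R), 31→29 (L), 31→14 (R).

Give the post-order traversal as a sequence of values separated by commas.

Post-order visits the left subtree, then the right subtree, then the node.
At 32: go left to 31.
  At 31: go left to 29.
    29 is a leaf — visit 29.
  At 31: go right to 14.
    At 14: no left child.
    At 14: go right to 37.
      At 37: go left to 38.
        At 38: no left child.
        At 38: go right to 34.
          At 34: go left to 13.
            At 13: go left to 11.
              11 is a leaf — visit 11.
            At 13: go right to 25.
              At 25: go left to 8.
                8 is a leaf — visit 8.
              At 25: no right child.
              Visit 25.
            Visit 13.
          At 34: no right child.
          Visit 34.
        Visit 38.
      At 37: no right child.
      Visit 37.
    Visit 14.
  Visit 31.
At 32: go right to 21.
  21 is a leaf — visit 21.
Visit 32.

29, 11, 8, 25, 13, 34, 38, 37, 14, 31, 21, 32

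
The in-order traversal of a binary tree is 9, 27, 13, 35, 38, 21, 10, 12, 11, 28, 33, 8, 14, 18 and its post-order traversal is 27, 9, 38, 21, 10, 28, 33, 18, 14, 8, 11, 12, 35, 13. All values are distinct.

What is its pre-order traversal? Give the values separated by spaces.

The last element of post-order is the root; it splits in-order into left and right subtrees.
Root 13: left subtree has 2 nodes {9, 27}, right has 11 {35, 38, 21, 10, 12, 11, 28, 33, 8, 14, 18}.
  Root 9: left subtree has 0 nodes { }, right has 1 {27}.
  Root 35: left subtree has 0 nodes { }, right has 10 {38, 21, 10, 12, 11, 28, 33, 8, 14, 18}.
    Root 12: left subtree has 3 nodes {38, 21, 10}, right has 6 {11, 28, 33, 8, 14, 18}.
      Root 10: left subtree has 2 nodes {38, 21}, right has 0 { }.
        Root 21: left subtree has 1 node {38}, right has 0 { }.
      Root 11: left subtree has 0 nodes { }, right has 5 {28, 33, 8, 14, 18}.
        Root 8: left subtree has 2 nodes {28, 33}, right has 2 {14, 18}.
          Root 33: left subtree has 1 node {28}, right has 0 { }.
          Root 14: left subtree has 0 nodes { }, right has 1 {18}.

13 9 27 35 12 10 21 38 11 8 33 28 14 18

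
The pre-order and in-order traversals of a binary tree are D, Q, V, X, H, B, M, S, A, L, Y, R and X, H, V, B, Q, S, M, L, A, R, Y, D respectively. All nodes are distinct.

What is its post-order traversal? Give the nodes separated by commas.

H, X, B, V, S, L, R, Y, A, M, Q, D

The first element of pre-order is the root; it splits in-order into left and right subtrees.
Root D: left subtree has 11 nodes {X, H, V, B, Q, S, M, L, A, R, Y}, right has 0 { }.
  Root Q: left subtree has 4 nodes {X, H, V, B}, right has 6 {S, M, L, A, R, Y}.
    Root V: left subtree has 2 nodes {X, H}, right has 1 {B}.
      Root X: left subtree has 0 nodes { }, right has 1 {H}.
    Root M: left subtree has 1 node {S}, right has 4 {L, A, R, Y}.
      Root A: left subtree has 1 node {L}, right has 2 {R, Y}.
        Root Y: left subtree has 1 node {R}, right has 0 { }.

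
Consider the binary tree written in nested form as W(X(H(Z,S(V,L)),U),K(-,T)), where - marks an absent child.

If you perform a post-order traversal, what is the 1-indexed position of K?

Post-order visits the left subtree, then the right subtree, then the node.
At W: go left to X.
  At X: go left to H.
    At H: go left to Z.
      Z is a leaf — visit Z.
    At H: go right to S.
      At S: go left to V.
        V is a leaf — visit V.
      At S: go right to L.
        L is a leaf — visit L.
      Visit S.
    Visit H.
  At X: go right to U.
    U is a leaf — visit U.
  Visit X.
At W: go right to K.
  At K: no left child.
  At K: go right to T.
    T is a leaf — visit T.
  Visit K.
Visit W.
Full post-order sequence: Z, V, L, S, H, U, X, T, K, W.

9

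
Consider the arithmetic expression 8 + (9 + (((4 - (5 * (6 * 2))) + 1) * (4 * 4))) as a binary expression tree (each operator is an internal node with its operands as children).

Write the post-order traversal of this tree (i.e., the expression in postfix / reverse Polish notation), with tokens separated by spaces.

Post-order on an expression tree gives postfix notation: for each operator, emit left operand, right operand, then the operator.

8 9 4 5 6 2 * * - 1 + 4 4 * * + +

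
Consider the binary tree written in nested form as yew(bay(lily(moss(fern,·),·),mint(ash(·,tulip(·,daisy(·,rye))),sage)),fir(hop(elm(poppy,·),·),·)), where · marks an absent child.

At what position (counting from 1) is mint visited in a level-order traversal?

5

Level-order visits nodes level by level from the root, left to right within each level.
Level 0: yew
Level 1: bay, fir
Level 2: lily, mint, hop
Level 3: moss, ash, sage, elm
Level 4: fern, tulip, poppy
Level 5: daisy
Level 6: rye
Full level-order sequence: yew, bay, fir, lily, mint, hop, moss, ash, sage, elm, fern, tulip, poppy, daisy, rye.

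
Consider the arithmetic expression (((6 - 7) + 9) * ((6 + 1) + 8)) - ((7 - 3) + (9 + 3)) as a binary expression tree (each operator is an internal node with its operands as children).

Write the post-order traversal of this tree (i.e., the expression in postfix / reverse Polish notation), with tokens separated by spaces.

6 7 - 9 + 6 1 + 8 + * 7 3 - 9 3 + + -

Post-order on an expression tree gives postfix notation: for each operator, emit left operand, right operand, then the operator.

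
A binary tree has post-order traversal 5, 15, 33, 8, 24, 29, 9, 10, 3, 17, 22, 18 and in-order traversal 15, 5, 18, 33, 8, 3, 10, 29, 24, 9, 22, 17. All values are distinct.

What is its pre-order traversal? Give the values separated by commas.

The last element of post-order is the root; it splits in-order into left and right subtrees.
Root 18: left subtree has 2 nodes {15, 5}, right has 9 {33, 8, 3, 10, 29, 24, 9, 22, 17}.
  Root 15: left subtree has 0 nodes { }, right has 1 {5}.
  Root 22: left subtree has 7 nodes {33, 8, 3, 10, 29, 24, 9}, right has 1 {17}.
    Root 3: left subtree has 2 nodes {33, 8}, right has 4 {10, 29, 24, 9}.
      Root 8: left subtree has 1 node {33}, right has 0 { }.
      Root 10: left subtree has 0 nodes { }, right has 3 {29, 24, 9}.
        Root 9: left subtree has 2 nodes {29, 24}, right has 0 { }.
          Root 29: left subtree has 0 nodes { }, right has 1 {24}.

18, 15, 5, 22, 3, 8, 33, 10, 9, 29, 24, 17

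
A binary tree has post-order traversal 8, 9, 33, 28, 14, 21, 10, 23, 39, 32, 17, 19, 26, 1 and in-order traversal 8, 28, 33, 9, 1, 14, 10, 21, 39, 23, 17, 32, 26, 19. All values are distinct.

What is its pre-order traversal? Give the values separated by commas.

The last element of post-order is the root; it splits in-order into left and right subtrees.
Root 1: left subtree has 4 nodes {8, 28, 33, 9}, right has 9 {14, 10, 21, 39, 23, 17, 32, 26, 19}.
  Root 28: left subtree has 1 node {8}, right has 2 {33, 9}.
    Root 33: left subtree has 0 nodes { }, right has 1 {9}.
  Root 26: left subtree has 7 nodes {14, 10, 21, 39, 23, 17, 32}, right has 1 {19}.
    Root 17: left subtree has 5 nodes {14, 10, 21, 39, 23}, right has 1 {32}.
      Root 39: left subtree has 3 nodes {14, 10, 21}, right has 1 {23}.
        Root 10: left subtree has 1 node {14}, right has 1 {21}.

1, 28, 8, 33, 9, 26, 17, 39, 10, 14, 21, 23, 32, 19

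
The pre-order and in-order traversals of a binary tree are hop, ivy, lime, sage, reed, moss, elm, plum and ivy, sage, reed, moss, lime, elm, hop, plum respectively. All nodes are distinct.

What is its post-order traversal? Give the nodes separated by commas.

The first element of pre-order is the root; it splits in-order into left and right subtrees.
Root hop: left subtree has 6 nodes {ivy, sage, reed, moss, lime, elm}, right has 1 {plum}.
  Root ivy: left subtree has 0 nodes { }, right has 5 {sage, reed, moss, lime, elm}.
    Root lime: left subtree has 3 nodes {sage, reed, moss}, right has 1 {elm}.
      Root sage: left subtree has 0 nodes { }, right has 2 {reed, moss}.
        Root reed: left subtree has 0 nodes { }, right has 1 {moss}.

moss, reed, sage, elm, lime, ivy, plum, hop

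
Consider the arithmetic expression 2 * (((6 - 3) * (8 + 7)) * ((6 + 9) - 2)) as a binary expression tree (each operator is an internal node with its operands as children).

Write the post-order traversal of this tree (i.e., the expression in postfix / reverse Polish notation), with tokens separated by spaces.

Post-order on an expression tree gives postfix notation: for each operator, emit left operand, right operand, then the operator.

2 6 3 - 8 7 + * 6 9 + 2 - * *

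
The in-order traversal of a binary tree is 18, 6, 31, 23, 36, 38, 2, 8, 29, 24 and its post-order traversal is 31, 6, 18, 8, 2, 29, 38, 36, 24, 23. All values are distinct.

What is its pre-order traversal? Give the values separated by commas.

23, 18, 6, 31, 24, 36, 38, 29, 2, 8

The last element of post-order is the root; it splits in-order into left and right subtrees.
Root 23: left subtree has 3 nodes {18, 6, 31}, right has 6 {36, 38, 2, 8, 29, 24}.
  Root 18: left subtree has 0 nodes { }, right has 2 {6, 31}.
    Root 6: left subtree has 0 nodes { }, right has 1 {31}.
  Root 24: left subtree has 5 nodes {36, 38, 2, 8, 29}, right has 0 { }.
    Root 36: left subtree has 0 nodes { }, right has 4 {38, 2, 8, 29}.
      Root 38: left subtree has 0 nodes { }, right has 3 {2, 8, 29}.
        Root 29: left subtree has 2 nodes {2, 8}, right has 0 { }.
          Root 2: left subtree has 0 nodes { }, right has 1 {8}.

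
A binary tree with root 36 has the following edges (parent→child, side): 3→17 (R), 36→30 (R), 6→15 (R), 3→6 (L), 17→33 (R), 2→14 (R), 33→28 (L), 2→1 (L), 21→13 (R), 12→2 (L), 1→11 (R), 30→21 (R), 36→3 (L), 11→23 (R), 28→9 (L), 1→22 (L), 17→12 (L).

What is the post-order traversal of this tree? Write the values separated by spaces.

15 6 22 23 11 1 14 2 12 9 28 33 17 3 13 21 30 36

Post-order visits the left subtree, then the right subtree, then the node.
At 36: go left to 3.
  At 3: go left to 6.
    At 6: no left child.
    At 6: go right to 15.
      15 is a leaf — visit 15.
    Visit 6.
  At 3: go right to 17.
    At 17: go left to 12.
      At 12: go left to 2.
        At 2: go left to 1.
          At 1: go left to 22.
            22 is a leaf — visit 22.
          At 1: go right to 11.
            At 11: no left child.
            At 11: go right to 23.
              23 is a leaf — visit 23.
            Visit 11.
          Visit 1.
        At 2: go right to 14.
          14 is a leaf — visit 14.
        Visit 2.
      At 12: no right child.
      Visit 12.
    At 17: go right to 33.
      At 33: go left to 28.
        At 28: go left to 9.
          9 is a leaf — visit 9.
        At 28: no right child.
        Visit 28.
      At 33: no right child.
      Visit 33.
    Visit 17.
  Visit 3.
At 36: go right to 30.
  At 30: no left child.
  At 30: go right to 21.
    At 21: no left child.
    At 21: go right to 13.
      13 is a leaf — visit 13.
    Visit 21.
  Visit 30.
Visit 36.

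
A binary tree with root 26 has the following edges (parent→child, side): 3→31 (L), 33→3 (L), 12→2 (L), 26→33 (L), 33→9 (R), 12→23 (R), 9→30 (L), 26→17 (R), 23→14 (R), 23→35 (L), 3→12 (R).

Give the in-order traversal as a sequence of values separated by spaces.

31 3 2 12 35 23 14 33 30 9 26 17

In-order visits the left subtree, then the node, then the right subtree.
At 26: go left to 33.
  At 33: go left to 3.
    At 3: go left to 31.
      31 is a leaf — visit 31.
    Visit 3.
    At 3: go right to 12.
      At 12: go left to 2.
        2 is a leaf — visit 2.
      Visit 12.
      At 12: go right to 23.
        At 23: go left to 35.
          35 is a leaf — visit 35.
        Visit 23.
        At 23: go right to 14.
          14 is a leaf — visit 14.
  Visit 33.
  At 33: go right to 9.
    At 9: go left to 30.
      30 is a leaf — visit 30.
    Visit 9.
    At 9: no right child.
Visit 26.
At 26: go right to 17.
  17 is a leaf — visit 17.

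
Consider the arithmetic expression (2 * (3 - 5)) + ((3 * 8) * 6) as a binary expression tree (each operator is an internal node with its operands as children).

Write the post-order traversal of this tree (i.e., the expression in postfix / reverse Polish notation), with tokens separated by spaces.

2 3 5 - * 3 8 * 6 * +

Post-order on an expression tree gives postfix notation: for each operator, emit left operand, right operand, then the operator.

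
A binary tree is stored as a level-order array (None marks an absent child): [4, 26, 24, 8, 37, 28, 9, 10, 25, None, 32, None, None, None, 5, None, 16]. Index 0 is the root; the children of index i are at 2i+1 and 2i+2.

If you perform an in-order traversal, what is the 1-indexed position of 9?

11

In-order visits the left subtree, then the node, then the right subtree.
At 4: go left to 26.
  At 26: go left to 8.
    At 8: go left to 10.
      At 10: no left child.
      Visit 10.
      At 10: go right to 16.
        16 is a leaf — visit 16.
    Visit 8.
    At 8: go right to 25.
      25 is a leaf — visit 25.
  Visit 26.
  At 26: go right to 37.
    At 37: no left child.
    Visit 37.
    At 37: go right to 32.
      32 is a leaf — visit 32.
Visit 4.
At 4: go right to 24.
  At 24: go left to 28.
    28 is a leaf — visit 28.
  Visit 24.
  At 24: go right to 9.
    At 9: no left child.
    Visit 9.
    At 9: go right to 5.
      5 is a leaf — visit 5.
Full in-order sequence: 10, 16, 8, 25, 26, 37, 32, 4, 28, 24, 9, 5.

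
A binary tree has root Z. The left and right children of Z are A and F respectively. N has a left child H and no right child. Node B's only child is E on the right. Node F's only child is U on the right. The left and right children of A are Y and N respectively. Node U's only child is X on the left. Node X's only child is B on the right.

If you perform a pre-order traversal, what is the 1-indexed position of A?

2

Pre-order visits the node, then its left subtree, then its right subtree.
Visit Z.
At Z: go left to A.
  Visit A.
  At A: go left to Y.
    Y is a leaf — visit Y.
  At A: go right to N.
    Visit N.
    At N: go left to H.
      H is a leaf — visit H.
    At N: no right child.
At Z: go right to F.
  Visit F.
  At F: no left child.
  At F: go right to U.
    Visit U.
    At U: go left to X.
      Visit X.
      At X: no left child.
      At X: go right to B.
        Visit B.
        At B: no left child.
        At B: go right to E.
          E is a leaf — visit E.
    At U: no right child.
Full pre-order sequence: Z, A, Y, N, H, F, U, X, B, E.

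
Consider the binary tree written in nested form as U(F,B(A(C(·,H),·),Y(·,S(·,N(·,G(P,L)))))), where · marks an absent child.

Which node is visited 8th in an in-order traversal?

In-order visits the left subtree, then the node, then the right subtree.
At U: go left to F.
  F is a leaf — visit F.
Visit U.
At U: go right to B.
  At B: go left to A.
    At A: go left to C.
      At C: no left child.
      Visit C.
      At C: go right to H.
        H is a leaf — visit H.
    Visit A.
    At A: no right child.
  Visit B.
  At B: go right to Y.
    At Y: no left child.
    Visit Y.
    At Y: go right to S.
      At S: no left child.
      Visit S.
      At S: go right to N.
        At N: no left child.
        Visit N.
        At N: go right to G.
          At G: go left to P.
            P is a leaf — visit P.
          Visit G.
          At G: go right to L.
            L is a leaf — visit L.
Full in-order sequence: F, U, C, H, A, B, Y, S, N, P, G, L.

S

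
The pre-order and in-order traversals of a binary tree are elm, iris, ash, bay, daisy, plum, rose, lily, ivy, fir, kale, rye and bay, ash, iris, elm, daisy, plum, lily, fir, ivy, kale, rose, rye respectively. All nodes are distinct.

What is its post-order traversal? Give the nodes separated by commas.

bay, ash, iris, fir, kale, ivy, lily, rye, rose, plum, daisy, elm

The first element of pre-order is the root; it splits in-order into left and right subtrees.
Root elm: left subtree has 3 nodes {bay, ash, iris}, right has 8 {daisy, plum, lily, fir, ivy, kale, rose, rye}.
  Root iris: left subtree has 2 nodes {bay, ash}, right has 0 { }.
    Root ash: left subtree has 1 node {bay}, right has 0 { }.
  Root daisy: left subtree has 0 nodes { }, right has 7 {plum, lily, fir, ivy, kale, rose, rye}.
    Root plum: left subtree has 0 nodes { }, right has 6 {lily, fir, ivy, kale, rose, rye}.
      Root rose: left subtree has 4 nodes {lily, fir, ivy, kale}, right has 1 {rye}.
        Root lily: left subtree has 0 nodes { }, right has 3 {fir, ivy, kale}.
          Root ivy: left subtree has 1 node {fir}, right has 1 {kale}.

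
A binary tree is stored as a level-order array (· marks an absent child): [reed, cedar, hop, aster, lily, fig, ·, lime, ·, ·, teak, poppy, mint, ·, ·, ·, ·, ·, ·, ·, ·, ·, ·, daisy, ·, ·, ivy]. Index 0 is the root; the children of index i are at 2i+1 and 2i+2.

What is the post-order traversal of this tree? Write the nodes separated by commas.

lime, aster, teak, lily, cedar, daisy, poppy, ivy, mint, fig, hop, reed

Post-order visits the left subtree, then the right subtree, then the node.
At reed: go left to cedar.
  At cedar: go left to aster.
    At aster: go left to lime.
      lime is a leaf — visit lime.
    At aster: no right child.
    Visit aster.
  At cedar: go right to lily.
    At lily: no left child.
    At lily: go right to teak.
      teak is a leaf — visit teak.
    Visit lily.
  Visit cedar.
At reed: go right to hop.
  At hop: go left to fig.
    At fig: go left to poppy.
      At poppy: go left to daisy.
        daisy is a leaf — visit daisy.
      At poppy: no right child.
      Visit poppy.
    At fig: go right to mint.
      At mint: no left child.
      At mint: go right to ivy.
        ivy is a leaf — visit ivy.
      Visit mint.
    Visit fig.
  At hop: no right child.
  Visit hop.
Visit reed.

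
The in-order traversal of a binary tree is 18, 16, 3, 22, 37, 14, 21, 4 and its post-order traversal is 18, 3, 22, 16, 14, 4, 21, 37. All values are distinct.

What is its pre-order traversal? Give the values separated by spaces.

37 16 18 22 3 21 14 4

The last element of post-order is the root; it splits in-order into left and right subtrees.
Root 37: left subtree has 4 nodes {18, 16, 3, 22}, right has 3 {14, 21, 4}.
  Root 16: left subtree has 1 node {18}, right has 2 {3, 22}.
    Root 22: left subtree has 1 node {3}, right has 0 { }.
  Root 21: left subtree has 1 node {14}, right has 1 {4}.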